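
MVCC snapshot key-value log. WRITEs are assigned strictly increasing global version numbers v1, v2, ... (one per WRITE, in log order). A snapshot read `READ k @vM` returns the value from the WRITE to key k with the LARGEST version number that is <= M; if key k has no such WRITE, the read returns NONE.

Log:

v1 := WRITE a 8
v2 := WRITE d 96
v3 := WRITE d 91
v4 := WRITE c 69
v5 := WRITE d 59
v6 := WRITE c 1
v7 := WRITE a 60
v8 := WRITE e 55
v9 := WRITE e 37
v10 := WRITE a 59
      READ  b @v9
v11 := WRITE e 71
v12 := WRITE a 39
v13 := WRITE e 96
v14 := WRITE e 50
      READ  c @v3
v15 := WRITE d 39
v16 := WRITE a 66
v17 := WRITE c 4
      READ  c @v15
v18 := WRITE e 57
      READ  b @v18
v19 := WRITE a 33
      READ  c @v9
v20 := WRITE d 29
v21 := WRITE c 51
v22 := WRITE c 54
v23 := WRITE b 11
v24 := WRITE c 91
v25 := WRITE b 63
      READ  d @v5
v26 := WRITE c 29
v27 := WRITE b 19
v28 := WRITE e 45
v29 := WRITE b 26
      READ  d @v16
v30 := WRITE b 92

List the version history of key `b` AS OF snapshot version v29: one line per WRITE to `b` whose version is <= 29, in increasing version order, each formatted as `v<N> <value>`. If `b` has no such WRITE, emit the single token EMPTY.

Scan writes for key=b with version <= 29:
  v1 WRITE a 8 -> skip
  v2 WRITE d 96 -> skip
  v3 WRITE d 91 -> skip
  v4 WRITE c 69 -> skip
  v5 WRITE d 59 -> skip
  v6 WRITE c 1 -> skip
  v7 WRITE a 60 -> skip
  v8 WRITE e 55 -> skip
  v9 WRITE e 37 -> skip
  v10 WRITE a 59 -> skip
  v11 WRITE e 71 -> skip
  v12 WRITE a 39 -> skip
  v13 WRITE e 96 -> skip
  v14 WRITE e 50 -> skip
  v15 WRITE d 39 -> skip
  v16 WRITE a 66 -> skip
  v17 WRITE c 4 -> skip
  v18 WRITE e 57 -> skip
  v19 WRITE a 33 -> skip
  v20 WRITE d 29 -> skip
  v21 WRITE c 51 -> skip
  v22 WRITE c 54 -> skip
  v23 WRITE b 11 -> keep
  v24 WRITE c 91 -> skip
  v25 WRITE b 63 -> keep
  v26 WRITE c 29 -> skip
  v27 WRITE b 19 -> keep
  v28 WRITE e 45 -> skip
  v29 WRITE b 26 -> keep
  v30 WRITE b 92 -> drop (> snap)
Collected: [(23, 11), (25, 63), (27, 19), (29, 26)]

Answer: v23 11
v25 63
v27 19
v29 26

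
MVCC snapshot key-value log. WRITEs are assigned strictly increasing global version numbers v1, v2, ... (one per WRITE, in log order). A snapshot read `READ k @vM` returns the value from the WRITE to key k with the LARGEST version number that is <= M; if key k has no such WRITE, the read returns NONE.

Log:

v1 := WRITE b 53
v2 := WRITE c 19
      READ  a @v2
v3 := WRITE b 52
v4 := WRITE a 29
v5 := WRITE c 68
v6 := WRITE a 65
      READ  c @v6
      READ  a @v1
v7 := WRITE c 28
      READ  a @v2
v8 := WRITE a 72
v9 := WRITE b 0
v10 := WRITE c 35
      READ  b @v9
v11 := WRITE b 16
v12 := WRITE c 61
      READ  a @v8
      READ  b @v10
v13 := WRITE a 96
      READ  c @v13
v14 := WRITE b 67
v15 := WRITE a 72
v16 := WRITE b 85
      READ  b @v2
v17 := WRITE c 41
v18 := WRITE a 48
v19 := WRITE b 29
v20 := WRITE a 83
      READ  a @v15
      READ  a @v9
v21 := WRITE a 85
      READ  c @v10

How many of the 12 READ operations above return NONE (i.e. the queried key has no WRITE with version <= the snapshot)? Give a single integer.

v1: WRITE b=53  (b history now [(1, 53)])
v2: WRITE c=19  (c history now [(2, 19)])
READ a @v2: history=[] -> no version <= 2 -> NONE
v3: WRITE b=52  (b history now [(1, 53), (3, 52)])
v4: WRITE a=29  (a history now [(4, 29)])
v5: WRITE c=68  (c history now [(2, 19), (5, 68)])
v6: WRITE a=65  (a history now [(4, 29), (6, 65)])
READ c @v6: history=[(2, 19), (5, 68)] -> pick v5 -> 68
READ a @v1: history=[(4, 29), (6, 65)] -> no version <= 1 -> NONE
v7: WRITE c=28  (c history now [(2, 19), (5, 68), (7, 28)])
READ a @v2: history=[(4, 29), (6, 65)] -> no version <= 2 -> NONE
v8: WRITE a=72  (a history now [(4, 29), (6, 65), (8, 72)])
v9: WRITE b=0  (b history now [(1, 53), (3, 52), (9, 0)])
v10: WRITE c=35  (c history now [(2, 19), (5, 68), (7, 28), (10, 35)])
READ b @v9: history=[(1, 53), (3, 52), (9, 0)] -> pick v9 -> 0
v11: WRITE b=16  (b history now [(1, 53), (3, 52), (9, 0), (11, 16)])
v12: WRITE c=61  (c history now [(2, 19), (5, 68), (7, 28), (10, 35), (12, 61)])
READ a @v8: history=[(4, 29), (6, 65), (8, 72)] -> pick v8 -> 72
READ b @v10: history=[(1, 53), (3, 52), (9, 0), (11, 16)] -> pick v9 -> 0
v13: WRITE a=96  (a history now [(4, 29), (6, 65), (8, 72), (13, 96)])
READ c @v13: history=[(2, 19), (5, 68), (7, 28), (10, 35), (12, 61)] -> pick v12 -> 61
v14: WRITE b=67  (b history now [(1, 53), (3, 52), (9, 0), (11, 16), (14, 67)])
v15: WRITE a=72  (a history now [(4, 29), (6, 65), (8, 72), (13, 96), (15, 72)])
v16: WRITE b=85  (b history now [(1, 53), (3, 52), (9, 0), (11, 16), (14, 67), (16, 85)])
READ b @v2: history=[(1, 53), (3, 52), (9, 0), (11, 16), (14, 67), (16, 85)] -> pick v1 -> 53
v17: WRITE c=41  (c history now [(2, 19), (5, 68), (7, 28), (10, 35), (12, 61), (17, 41)])
v18: WRITE a=48  (a history now [(4, 29), (6, 65), (8, 72), (13, 96), (15, 72), (18, 48)])
v19: WRITE b=29  (b history now [(1, 53), (3, 52), (9, 0), (11, 16), (14, 67), (16, 85), (19, 29)])
v20: WRITE a=83  (a history now [(4, 29), (6, 65), (8, 72), (13, 96), (15, 72), (18, 48), (20, 83)])
READ a @v15: history=[(4, 29), (6, 65), (8, 72), (13, 96), (15, 72), (18, 48), (20, 83)] -> pick v15 -> 72
READ a @v9: history=[(4, 29), (6, 65), (8, 72), (13, 96), (15, 72), (18, 48), (20, 83)] -> pick v8 -> 72
v21: WRITE a=85  (a history now [(4, 29), (6, 65), (8, 72), (13, 96), (15, 72), (18, 48), (20, 83), (21, 85)])
READ c @v10: history=[(2, 19), (5, 68), (7, 28), (10, 35), (12, 61), (17, 41)] -> pick v10 -> 35
Read results in order: ['NONE', '68', 'NONE', 'NONE', '0', '72', '0', '61', '53', '72', '72', '35']
NONE count = 3

Answer: 3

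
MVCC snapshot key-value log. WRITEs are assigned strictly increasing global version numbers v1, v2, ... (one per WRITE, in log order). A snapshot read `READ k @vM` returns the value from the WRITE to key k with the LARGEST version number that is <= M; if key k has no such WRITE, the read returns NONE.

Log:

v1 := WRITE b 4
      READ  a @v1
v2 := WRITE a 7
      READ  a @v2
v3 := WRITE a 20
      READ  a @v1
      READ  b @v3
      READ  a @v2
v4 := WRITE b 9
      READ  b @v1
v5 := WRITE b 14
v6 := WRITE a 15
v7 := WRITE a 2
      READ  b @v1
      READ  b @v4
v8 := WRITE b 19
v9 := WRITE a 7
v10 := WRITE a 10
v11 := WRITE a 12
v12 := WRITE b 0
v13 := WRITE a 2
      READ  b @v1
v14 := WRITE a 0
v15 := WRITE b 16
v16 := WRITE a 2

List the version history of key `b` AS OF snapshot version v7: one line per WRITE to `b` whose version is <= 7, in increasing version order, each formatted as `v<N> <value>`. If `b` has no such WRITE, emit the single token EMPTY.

Scan writes for key=b with version <= 7:
  v1 WRITE b 4 -> keep
  v2 WRITE a 7 -> skip
  v3 WRITE a 20 -> skip
  v4 WRITE b 9 -> keep
  v5 WRITE b 14 -> keep
  v6 WRITE a 15 -> skip
  v7 WRITE a 2 -> skip
  v8 WRITE b 19 -> drop (> snap)
  v9 WRITE a 7 -> skip
  v10 WRITE a 10 -> skip
  v11 WRITE a 12 -> skip
  v12 WRITE b 0 -> drop (> snap)
  v13 WRITE a 2 -> skip
  v14 WRITE a 0 -> skip
  v15 WRITE b 16 -> drop (> snap)
  v16 WRITE a 2 -> skip
Collected: [(1, 4), (4, 9), (5, 14)]

Answer: v1 4
v4 9
v5 14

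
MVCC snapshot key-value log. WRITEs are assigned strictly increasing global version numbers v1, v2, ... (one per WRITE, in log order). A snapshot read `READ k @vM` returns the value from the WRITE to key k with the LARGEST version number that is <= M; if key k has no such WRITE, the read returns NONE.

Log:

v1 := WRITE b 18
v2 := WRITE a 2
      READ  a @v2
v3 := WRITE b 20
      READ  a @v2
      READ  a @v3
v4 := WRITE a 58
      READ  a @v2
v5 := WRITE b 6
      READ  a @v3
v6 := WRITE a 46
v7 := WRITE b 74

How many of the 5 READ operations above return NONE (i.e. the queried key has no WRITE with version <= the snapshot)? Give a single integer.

Answer: 0

Derivation:
v1: WRITE b=18  (b history now [(1, 18)])
v2: WRITE a=2  (a history now [(2, 2)])
READ a @v2: history=[(2, 2)] -> pick v2 -> 2
v3: WRITE b=20  (b history now [(1, 18), (3, 20)])
READ a @v2: history=[(2, 2)] -> pick v2 -> 2
READ a @v3: history=[(2, 2)] -> pick v2 -> 2
v4: WRITE a=58  (a history now [(2, 2), (4, 58)])
READ a @v2: history=[(2, 2), (4, 58)] -> pick v2 -> 2
v5: WRITE b=6  (b history now [(1, 18), (3, 20), (5, 6)])
READ a @v3: history=[(2, 2), (4, 58)] -> pick v2 -> 2
v6: WRITE a=46  (a history now [(2, 2), (4, 58), (6, 46)])
v7: WRITE b=74  (b history now [(1, 18), (3, 20), (5, 6), (7, 74)])
Read results in order: ['2', '2', '2', '2', '2']
NONE count = 0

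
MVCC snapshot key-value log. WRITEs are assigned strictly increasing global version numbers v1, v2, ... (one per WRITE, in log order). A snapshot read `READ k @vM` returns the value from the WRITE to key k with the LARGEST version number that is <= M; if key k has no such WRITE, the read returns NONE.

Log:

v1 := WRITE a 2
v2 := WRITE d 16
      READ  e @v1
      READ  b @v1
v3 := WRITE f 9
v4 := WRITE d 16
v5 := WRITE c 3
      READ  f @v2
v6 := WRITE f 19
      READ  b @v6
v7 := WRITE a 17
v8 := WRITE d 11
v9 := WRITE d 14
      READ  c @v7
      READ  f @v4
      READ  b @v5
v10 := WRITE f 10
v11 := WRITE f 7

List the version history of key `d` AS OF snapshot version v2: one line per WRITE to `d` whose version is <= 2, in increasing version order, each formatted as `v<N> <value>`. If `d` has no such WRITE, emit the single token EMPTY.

Answer: v2 16

Derivation:
Scan writes for key=d with version <= 2:
  v1 WRITE a 2 -> skip
  v2 WRITE d 16 -> keep
  v3 WRITE f 9 -> skip
  v4 WRITE d 16 -> drop (> snap)
  v5 WRITE c 3 -> skip
  v6 WRITE f 19 -> skip
  v7 WRITE a 17 -> skip
  v8 WRITE d 11 -> drop (> snap)
  v9 WRITE d 14 -> drop (> snap)
  v10 WRITE f 10 -> skip
  v11 WRITE f 7 -> skip
Collected: [(2, 16)]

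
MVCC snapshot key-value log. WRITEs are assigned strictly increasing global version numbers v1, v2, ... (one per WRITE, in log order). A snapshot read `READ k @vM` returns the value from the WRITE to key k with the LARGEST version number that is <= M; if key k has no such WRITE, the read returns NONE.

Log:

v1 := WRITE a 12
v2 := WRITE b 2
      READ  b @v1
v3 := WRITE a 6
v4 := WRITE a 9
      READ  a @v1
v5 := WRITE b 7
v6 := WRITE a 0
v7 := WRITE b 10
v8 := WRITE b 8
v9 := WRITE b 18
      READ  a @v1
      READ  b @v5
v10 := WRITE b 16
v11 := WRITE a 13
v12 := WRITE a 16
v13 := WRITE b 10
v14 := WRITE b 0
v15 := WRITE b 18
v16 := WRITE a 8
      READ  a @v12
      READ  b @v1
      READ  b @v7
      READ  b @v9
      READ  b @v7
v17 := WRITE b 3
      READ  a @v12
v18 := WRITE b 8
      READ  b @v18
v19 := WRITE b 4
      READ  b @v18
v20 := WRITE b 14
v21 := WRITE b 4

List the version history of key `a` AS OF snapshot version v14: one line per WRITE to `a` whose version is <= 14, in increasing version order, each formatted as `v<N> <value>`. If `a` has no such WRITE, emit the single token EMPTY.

Scan writes for key=a with version <= 14:
  v1 WRITE a 12 -> keep
  v2 WRITE b 2 -> skip
  v3 WRITE a 6 -> keep
  v4 WRITE a 9 -> keep
  v5 WRITE b 7 -> skip
  v6 WRITE a 0 -> keep
  v7 WRITE b 10 -> skip
  v8 WRITE b 8 -> skip
  v9 WRITE b 18 -> skip
  v10 WRITE b 16 -> skip
  v11 WRITE a 13 -> keep
  v12 WRITE a 16 -> keep
  v13 WRITE b 10 -> skip
  v14 WRITE b 0 -> skip
  v15 WRITE b 18 -> skip
  v16 WRITE a 8 -> drop (> snap)
  v17 WRITE b 3 -> skip
  v18 WRITE b 8 -> skip
  v19 WRITE b 4 -> skip
  v20 WRITE b 14 -> skip
  v21 WRITE b 4 -> skip
Collected: [(1, 12), (3, 6), (4, 9), (6, 0), (11, 13), (12, 16)]

Answer: v1 12
v3 6
v4 9
v6 0
v11 13
v12 16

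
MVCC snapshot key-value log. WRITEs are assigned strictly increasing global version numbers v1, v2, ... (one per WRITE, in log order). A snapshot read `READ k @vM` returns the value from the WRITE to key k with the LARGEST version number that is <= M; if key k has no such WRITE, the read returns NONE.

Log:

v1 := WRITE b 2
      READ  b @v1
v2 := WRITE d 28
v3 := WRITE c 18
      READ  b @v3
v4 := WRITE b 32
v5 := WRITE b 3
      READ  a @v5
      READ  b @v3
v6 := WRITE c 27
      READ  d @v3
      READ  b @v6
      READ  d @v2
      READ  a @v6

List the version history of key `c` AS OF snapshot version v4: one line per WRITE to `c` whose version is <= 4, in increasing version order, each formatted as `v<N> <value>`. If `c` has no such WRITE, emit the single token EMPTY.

Scan writes for key=c with version <= 4:
  v1 WRITE b 2 -> skip
  v2 WRITE d 28 -> skip
  v3 WRITE c 18 -> keep
  v4 WRITE b 32 -> skip
  v5 WRITE b 3 -> skip
  v6 WRITE c 27 -> drop (> snap)
Collected: [(3, 18)]

Answer: v3 18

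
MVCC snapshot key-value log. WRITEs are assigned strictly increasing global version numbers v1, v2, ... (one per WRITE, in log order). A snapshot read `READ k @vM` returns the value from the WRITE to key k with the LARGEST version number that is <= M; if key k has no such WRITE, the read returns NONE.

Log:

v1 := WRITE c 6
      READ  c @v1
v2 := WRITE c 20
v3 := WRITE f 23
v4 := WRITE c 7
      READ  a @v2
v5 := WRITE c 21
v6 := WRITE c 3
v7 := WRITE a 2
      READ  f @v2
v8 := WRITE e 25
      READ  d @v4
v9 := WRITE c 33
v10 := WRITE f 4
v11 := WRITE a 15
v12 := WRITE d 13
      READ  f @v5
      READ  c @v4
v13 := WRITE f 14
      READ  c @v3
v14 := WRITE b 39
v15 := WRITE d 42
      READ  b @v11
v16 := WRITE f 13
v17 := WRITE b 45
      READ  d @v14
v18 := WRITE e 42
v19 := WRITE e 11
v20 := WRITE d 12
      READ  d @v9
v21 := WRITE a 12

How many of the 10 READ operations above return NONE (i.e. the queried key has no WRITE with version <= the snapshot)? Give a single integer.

v1: WRITE c=6  (c history now [(1, 6)])
READ c @v1: history=[(1, 6)] -> pick v1 -> 6
v2: WRITE c=20  (c history now [(1, 6), (2, 20)])
v3: WRITE f=23  (f history now [(3, 23)])
v4: WRITE c=7  (c history now [(1, 6), (2, 20), (4, 7)])
READ a @v2: history=[] -> no version <= 2 -> NONE
v5: WRITE c=21  (c history now [(1, 6), (2, 20), (4, 7), (5, 21)])
v6: WRITE c=3  (c history now [(1, 6), (2, 20), (4, 7), (5, 21), (6, 3)])
v7: WRITE a=2  (a history now [(7, 2)])
READ f @v2: history=[(3, 23)] -> no version <= 2 -> NONE
v8: WRITE e=25  (e history now [(8, 25)])
READ d @v4: history=[] -> no version <= 4 -> NONE
v9: WRITE c=33  (c history now [(1, 6), (2, 20), (4, 7), (5, 21), (6, 3), (9, 33)])
v10: WRITE f=4  (f history now [(3, 23), (10, 4)])
v11: WRITE a=15  (a history now [(7, 2), (11, 15)])
v12: WRITE d=13  (d history now [(12, 13)])
READ f @v5: history=[(3, 23), (10, 4)] -> pick v3 -> 23
READ c @v4: history=[(1, 6), (2, 20), (4, 7), (5, 21), (6, 3), (9, 33)] -> pick v4 -> 7
v13: WRITE f=14  (f history now [(3, 23), (10, 4), (13, 14)])
READ c @v3: history=[(1, 6), (2, 20), (4, 7), (5, 21), (6, 3), (9, 33)] -> pick v2 -> 20
v14: WRITE b=39  (b history now [(14, 39)])
v15: WRITE d=42  (d history now [(12, 13), (15, 42)])
READ b @v11: history=[(14, 39)] -> no version <= 11 -> NONE
v16: WRITE f=13  (f history now [(3, 23), (10, 4), (13, 14), (16, 13)])
v17: WRITE b=45  (b history now [(14, 39), (17, 45)])
READ d @v14: history=[(12, 13), (15, 42)] -> pick v12 -> 13
v18: WRITE e=42  (e history now [(8, 25), (18, 42)])
v19: WRITE e=11  (e history now [(8, 25), (18, 42), (19, 11)])
v20: WRITE d=12  (d history now [(12, 13), (15, 42), (20, 12)])
READ d @v9: history=[(12, 13), (15, 42), (20, 12)] -> no version <= 9 -> NONE
v21: WRITE a=12  (a history now [(7, 2), (11, 15), (21, 12)])
Read results in order: ['6', 'NONE', 'NONE', 'NONE', '23', '7', '20', 'NONE', '13', 'NONE']
NONE count = 5

Answer: 5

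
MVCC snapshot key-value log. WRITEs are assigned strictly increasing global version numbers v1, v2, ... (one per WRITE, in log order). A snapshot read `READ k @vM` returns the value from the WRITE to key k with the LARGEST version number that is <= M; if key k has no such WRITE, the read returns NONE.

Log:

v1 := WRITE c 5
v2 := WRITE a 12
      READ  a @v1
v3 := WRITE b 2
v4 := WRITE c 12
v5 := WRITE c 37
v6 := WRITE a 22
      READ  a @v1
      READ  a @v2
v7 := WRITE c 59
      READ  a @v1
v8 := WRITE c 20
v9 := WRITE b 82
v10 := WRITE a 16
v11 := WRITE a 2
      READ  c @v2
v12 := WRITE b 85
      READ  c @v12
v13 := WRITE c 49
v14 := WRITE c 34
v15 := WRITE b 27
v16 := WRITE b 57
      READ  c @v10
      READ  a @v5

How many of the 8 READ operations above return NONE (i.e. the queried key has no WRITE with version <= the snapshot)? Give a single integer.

v1: WRITE c=5  (c history now [(1, 5)])
v2: WRITE a=12  (a history now [(2, 12)])
READ a @v1: history=[(2, 12)] -> no version <= 1 -> NONE
v3: WRITE b=2  (b history now [(3, 2)])
v4: WRITE c=12  (c history now [(1, 5), (4, 12)])
v5: WRITE c=37  (c history now [(1, 5), (4, 12), (5, 37)])
v6: WRITE a=22  (a history now [(2, 12), (6, 22)])
READ a @v1: history=[(2, 12), (6, 22)] -> no version <= 1 -> NONE
READ a @v2: history=[(2, 12), (6, 22)] -> pick v2 -> 12
v7: WRITE c=59  (c history now [(1, 5), (4, 12), (5, 37), (7, 59)])
READ a @v1: history=[(2, 12), (6, 22)] -> no version <= 1 -> NONE
v8: WRITE c=20  (c history now [(1, 5), (4, 12), (5, 37), (7, 59), (8, 20)])
v9: WRITE b=82  (b history now [(3, 2), (9, 82)])
v10: WRITE a=16  (a history now [(2, 12), (6, 22), (10, 16)])
v11: WRITE a=2  (a history now [(2, 12), (6, 22), (10, 16), (11, 2)])
READ c @v2: history=[(1, 5), (4, 12), (5, 37), (7, 59), (8, 20)] -> pick v1 -> 5
v12: WRITE b=85  (b history now [(3, 2), (9, 82), (12, 85)])
READ c @v12: history=[(1, 5), (4, 12), (5, 37), (7, 59), (8, 20)] -> pick v8 -> 20
v13: WRITE c=49  (c history now [(1, 5), (4, 12), (5, 37), (7, 59), (8, 20), (13, 49)])
v14: WRITE c=34  (c history now [(1, 5), (4, 12), (5, 37), (7, 59), (8, 20), (13, 49), (14, 34)])
v15: WRITE b=27  (b history now [(3, 2), (9, 82), (12, 85), (15, 27)])
v16: WRITE b=57  (b history now [(3, 2), (9, 82), (12, 85), (15, 27), (16, 57)])
READ c @v10: history=[(1, 5), (4, 12), (5, 37), (7, 59), (8, 20), (13, 49), (14, 34)] -> pick v8 -> 20
READ a @v5: history=[(2, 12), (6, 22), (10, 16), (11, 2)] -> pick v2 -> 12
Read results in order: ['NONE', 'NONE', '12', 'NONE', '5', '20', '20', '12']
NONE count = 3

Answer: 3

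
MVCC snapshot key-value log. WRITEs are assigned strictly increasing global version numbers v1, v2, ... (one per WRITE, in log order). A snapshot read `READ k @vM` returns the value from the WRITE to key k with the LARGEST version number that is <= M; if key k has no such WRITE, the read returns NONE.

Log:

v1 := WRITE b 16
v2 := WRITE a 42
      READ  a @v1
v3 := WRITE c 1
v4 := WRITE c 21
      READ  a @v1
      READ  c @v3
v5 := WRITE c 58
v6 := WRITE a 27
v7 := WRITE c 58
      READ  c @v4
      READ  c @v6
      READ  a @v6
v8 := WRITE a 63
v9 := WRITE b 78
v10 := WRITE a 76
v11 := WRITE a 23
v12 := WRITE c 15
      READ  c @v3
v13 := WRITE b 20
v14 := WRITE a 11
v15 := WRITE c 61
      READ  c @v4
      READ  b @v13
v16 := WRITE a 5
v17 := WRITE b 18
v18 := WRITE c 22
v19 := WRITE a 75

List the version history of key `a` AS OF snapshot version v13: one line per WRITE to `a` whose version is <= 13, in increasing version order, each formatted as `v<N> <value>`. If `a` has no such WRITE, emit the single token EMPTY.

Answer: v2 42
v6 27
v8 63
v10 76
v11 23

Derivation:
Scan writes for key=a with version <= 13:
  v1 WRITE b 16 -> skip
  v2 WRITE a 42 -> keep
  v3 WRITE c 1 -> skip
  v4 WRITE c 21 -> skip
  v5 WRITE c 58 -> skip
  v6 WRITE a 27 -> keep
  v7 WRITE c 58 -> skip
  v8 WRITE a 63 -> keep
  v9 WRITE b 78 -> skip
  v10 WRITE a 76 -> keep
  v11 WRITE a 23 -> keep
  v12 WRITE c 15 -> skip
  v13 WRITE b 20 -> skip
  v14 WRITE a 11 -> drop (> snap)
  v15 WRITE c 61 -> skip
  v16 WRITE a 5 -> drop (> snap)
  v17 WRITE b 18 -> skip
  v18 WRITE c 22 -> skip
  v19 WRITE a 75 -> drop (> snap)
Collected: [(2, 42), (6, 27), (8, 63), (10, 76), (11, 23)]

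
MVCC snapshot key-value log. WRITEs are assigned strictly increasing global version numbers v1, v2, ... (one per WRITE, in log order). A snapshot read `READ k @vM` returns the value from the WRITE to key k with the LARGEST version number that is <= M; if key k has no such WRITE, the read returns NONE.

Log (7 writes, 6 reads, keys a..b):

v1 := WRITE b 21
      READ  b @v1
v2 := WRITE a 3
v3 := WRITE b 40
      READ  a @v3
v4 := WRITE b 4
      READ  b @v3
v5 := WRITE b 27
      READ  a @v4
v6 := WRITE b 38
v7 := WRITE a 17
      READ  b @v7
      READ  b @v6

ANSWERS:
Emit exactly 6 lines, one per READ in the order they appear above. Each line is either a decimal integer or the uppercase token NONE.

Answer: 21
3
40
3
38
38

Derivation:
v1: WRITE b=21  (b history now [(1, 21)])
READ b @v1: history=[(1, 21)] -> pick v1 -> 21
v2: WRITE a=3  (a history now [(2, 3)])
v3: WRITE b=40  (b history now [(1, 21), (3, 40)])
READ a @v3: history=[(2, 3)] -> pick v2 -> 3
v4: WRITE b=4  (b history now [(1, 21), (3, 40), (4, 4)])
READ b @v3: history=[(1, 21), (3, 40), (4, 4)] -> pick v3 -> 40
v5: WRITE b=27  (b history now [(1, 21), (3, 40), (4, 4), (5, 27)])
READ a @v4: history=[(2, 3)] -> pick v2 -> 3
v6: WRITE b=38  (b history now [(1, 21), (3, 40), (4, 4), (5, 27), (6, 38)])
v7: WRITE a=17  (a history now [(2, 3), (7, 17)])
READ b @v7: history=[(1, 21), (3, 40), (4, 4), (5, 27), (6, 38)] -> pick v6 -> 38
READ b @v6: history=[(1, 21), (3, 40), (4, 4), (5, 27), (6, 38)] -> pick v6 -> 38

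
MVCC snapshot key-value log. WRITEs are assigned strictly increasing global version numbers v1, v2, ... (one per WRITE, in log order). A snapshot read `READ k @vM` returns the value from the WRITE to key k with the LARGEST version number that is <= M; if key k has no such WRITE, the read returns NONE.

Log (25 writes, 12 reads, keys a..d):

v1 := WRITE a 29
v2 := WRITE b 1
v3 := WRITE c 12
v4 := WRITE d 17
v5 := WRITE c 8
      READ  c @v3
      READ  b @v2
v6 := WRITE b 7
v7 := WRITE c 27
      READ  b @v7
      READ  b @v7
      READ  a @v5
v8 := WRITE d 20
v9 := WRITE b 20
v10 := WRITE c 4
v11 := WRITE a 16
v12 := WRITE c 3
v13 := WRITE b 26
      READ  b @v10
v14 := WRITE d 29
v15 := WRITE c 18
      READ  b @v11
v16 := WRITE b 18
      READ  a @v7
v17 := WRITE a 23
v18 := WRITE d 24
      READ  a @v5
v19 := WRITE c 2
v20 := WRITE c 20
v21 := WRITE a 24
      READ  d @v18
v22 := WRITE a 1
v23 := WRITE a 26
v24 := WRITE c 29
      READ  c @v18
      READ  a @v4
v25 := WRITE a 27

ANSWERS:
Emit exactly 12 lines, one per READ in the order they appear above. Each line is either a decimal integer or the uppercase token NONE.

Answer: 12
1
7
7
29
20
20
29
29
24
18
29

Derivation:
v1: WRITE a=29  (a history now [(1, 29)])
v2: WRITE b=1  (b history now [(2, 1)])
v3: WRITE c=12  (c history now [(3, 12)])
v4: WRITE d=17  (d history now [(4, 17)])
v5: WRITE c=8  (c history now [(3, 12), (5, 8)])
READ c @v3: history=[(3, 12), (5, 8)] -> pick v3 -> 12
READ b @v2: history=[(2, 1)] -> pick v2 -> 1
v6: WRITE b=7  (b history now [(2, 1), (6, 7)])
v7: WRITE c=27  (c history now [(3, 12), (5, 8), (7, 27)])
READ b @v7: history=[(2, 1), (6, 7)] -> pick v6 -> 7
READ b @v7: history=[(2, 1), (6, 7)] -> pick v6 -> 7
READ a @v5: history=[(1, 29)] -> pick v1 -> 29
v8: WRITE d=20  (d history now [(4, 17), (8, 20)])
v9: WRITE b=20  (b history now [(2, 1), (6, 7), (9, 20)])
v10: WRITE c=4  (c history now [(3, 12), (5, 8), (7, 27), (10, 4)])
v11: WRITE a=16  (a history now [(1, 29), (11, 16)])
v12: WRITE c=3  (c history now [(3, 12), (5, 8), (7, 27), (10, 4), (12, 3)])
v13: WRITE b=26  (b history now [(2, 1), (6, 7), (9, 20), (13, 26)])
READ b @v10: history=[(2, 1), (6, 7), (9, 20), (13, 26)] -> pick v9 -> 20
v14: WRITE d=29  (d history now [(4, 17), (8, 20), (14, 29)])
v15: WRITE c=18  (c history now [(3, 12), (5, 8), (7, 27), (10, 4), (12, 3), (15, 18)])
READ b @v11: history=[(2, 1), (6, 7), (9, 20), (13, 26)] -> pick v9 -> 20
v16: WRITE b=18  (b history now [(2, 1), (6, 7), (9, 20), (13, 26), (16, 18)])
READ a @v7: history=[(1, 29), (11, 16)] -> pick v1 -> 29
v17: WRITE a=23  (a history now [(1, 29), (11, 16), (17, 23)])
v18: WRITE d=24  (d history now [(4, 17), (8, 20), (14, 29), (18, 24)])
READ a @v5: history=[(1, 29), (11, 16), (17, 23)] -> pick v1 -> 29
v19: WRITE c=2  (c history now [(3, 12), (5, 8), (7, 27), (10, 4), (12, 3), (15, 18), (19, 2)])
v20: WRITE c=20  (c history now [(3, 12), (5, 8), (7, 27), (10, 4), (12, 3), (15, 18), (19, 2), (20, 20)])
v21: WRITE a=24  (a history now [(1, 29), (11, 16), (17, 23), (21, 24)])
READ d @v18: history=[(4, 17), (8, 20), (14, 29), (18, 24)] -> pick v18 -> 24
v22: WRITE a=1  (a history now [(1, 29), (11, 16), (17, 23), (21, 24), (22, 1)])
v23: WRITE a=26  (a history now [(1, 29), (11, 16), (17, 23), (21, 24), (22, 1), (23, 26)])
v24: WRITE c=29  (c history now [(3, 12), (5, 8), (7, 27), (10, 4), (12, 3), (15, 18), (19, 2), (20, 20), (24, 29)])
READ c @v18: history=[(3, 12), (5, 8), (7, 27), (10, 4), (12, 3), (15, 18), (19, 2), (20, 20), (24, 29)] -> pick v15 -> 18
READ a @v4: history=[(1, 29), (11, 16), (17, 23), (21, 24), (22, 1), (23, 26)] -> pick v1 -> 29
v25: WRITE a=27  (a history now [(1, 29), (11, 16), (17, 23), (21, 24), (22, 1), (23, 26), (25, 27)])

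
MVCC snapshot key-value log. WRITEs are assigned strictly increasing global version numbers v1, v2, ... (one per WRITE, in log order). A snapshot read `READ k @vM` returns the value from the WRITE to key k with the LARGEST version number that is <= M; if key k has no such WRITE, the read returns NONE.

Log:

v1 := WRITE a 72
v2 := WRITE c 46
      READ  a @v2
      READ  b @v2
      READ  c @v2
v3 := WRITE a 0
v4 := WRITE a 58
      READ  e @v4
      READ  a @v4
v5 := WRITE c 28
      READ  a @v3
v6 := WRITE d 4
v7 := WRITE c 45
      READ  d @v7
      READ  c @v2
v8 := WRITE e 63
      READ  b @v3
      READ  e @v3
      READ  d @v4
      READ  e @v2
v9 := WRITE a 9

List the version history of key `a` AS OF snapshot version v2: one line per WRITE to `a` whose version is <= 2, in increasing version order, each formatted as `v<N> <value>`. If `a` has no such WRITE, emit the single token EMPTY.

Answer: v1 72

Derivation:
Scan writes for key=a with version <= 2:
  v1 WRITE a 72 -> keep
  v2 WRITE c 46 -> skip
  v3 WRITE a 0 -> drop (> snap)
  v4 WRITE a 58 -> drop (> snap)
  v5 WRITE c 28 -> skip
  v6 WRITE d 4 -> skip
  v7 WRITE c 45 -> skip
  v8 WRITE e 63 -> skip
  v9 WRITE a 9 -> drop (> snap)
Collected: [(1, 72)]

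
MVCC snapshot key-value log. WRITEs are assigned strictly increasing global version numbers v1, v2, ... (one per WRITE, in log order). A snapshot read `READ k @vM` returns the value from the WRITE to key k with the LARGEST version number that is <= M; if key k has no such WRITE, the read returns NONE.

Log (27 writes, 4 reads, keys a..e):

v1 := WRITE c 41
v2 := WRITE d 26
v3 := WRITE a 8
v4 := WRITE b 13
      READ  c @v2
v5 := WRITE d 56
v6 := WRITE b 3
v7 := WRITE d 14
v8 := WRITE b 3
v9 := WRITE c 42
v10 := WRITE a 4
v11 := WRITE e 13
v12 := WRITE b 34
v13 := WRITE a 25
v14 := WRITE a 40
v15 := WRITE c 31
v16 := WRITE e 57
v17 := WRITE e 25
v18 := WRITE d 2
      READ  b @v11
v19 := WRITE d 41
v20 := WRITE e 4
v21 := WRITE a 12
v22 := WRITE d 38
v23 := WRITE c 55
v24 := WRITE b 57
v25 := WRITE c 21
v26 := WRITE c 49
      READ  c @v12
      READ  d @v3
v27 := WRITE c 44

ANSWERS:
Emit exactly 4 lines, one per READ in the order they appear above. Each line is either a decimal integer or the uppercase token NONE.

v1: WRITE c=41  (c history now [(1, 41)])
v2: WRITE d=26  (d history now [(2, 26)])
v3: WRITE a=8  (a history now [(3, 8)])
v4: WRITE b=13  (b history now [(4, 13)])
READ c @v2: history=[(1, 41)] -> pick v1 -> 41
v5: WRITE d=56  (d history now [(2, 26), (5, 56)])
v6: WRITE b=3  (b history now [(4, 13), (6, 3)])
v7: WRITE d=14  (d history now [(2, 26), (5, 56), (7, 14)])
v8: WRITE b=3  (b history now [(4, 13), (6, 3), (8, 3)])
v9: WRITE c=42  (c history now [(1, 41), (9, 42)])
v10: WRITE a=4  (a history now [(3, 8), (10, 4)])
v11: WRITE e=13  (e history now [(11, 13)])
v12: WRITE b=34  (b history now [(4, 13), (6, 3), (8, 3), (12, 34)])
v13: WRITE a=25  (a history now [(3, 8), (10, 4), (13, 25)])
v14: WRITE a=40  (a history now [(3, 8), (10, 4), (13, 25), (14, 40)])
v15: WRITE c=31  (c history now [(1, 41), (9, 42), (15, 31)])
v16: WRITE e=57  (e history now [(11, 13), (16, 57)])
v17: WRITE e=25  (e history now [(11, 13), (16, 57), (17, 25)])
v18: WRITE d=2  (d history now [(2, 26), (5, 56), (7, 14), (18, 2)])
READ b @v11: history=[(4, 13), (6, 3), (8, 3), (12, 34)] -> pick v8 -> 3
v19: WRITE d=41  (d history now [(2, 26), (5, 56), (7, 14), (18, 2), (19, 41)])
v20: WRITE e=4  (e history now [(11, 13), (16, 57), (17, 25), (20, 4)])
v21: WRITE a=12  (a history now [(3, 8), (10, 4), (13, 25), (14, 40), (21, 12)])
v22: WRITE d=38  (d history now [(2, 26), (5, 56), (7, 14), (18, 2), (19, 41), (22, 38)])
v23: WRITE c=55  (c history now [(1, 41), (9, 42), (15, 31), (23, 55)])
v24: WRITE b=57  (b history now [(4, 13), (6, 3), (8, 3), (12, 34), (24, 57)])
v25: WRITE c=21  (c history now [(1, 41), (9, 42), (15, 31), (23, 55), (25, 21)])
v26: WRITE c=49  (c history now [(1, 41), (9, 42), (15, 31), (23, 55), (25, 21), (26, 49)])
READ c @v12: history=[(1, 41), (9, 42), (15, 31), (23, 55), (25, 21), (26, 49)] -> pick v9 -> 42
READ d @v3: history=[(2, 26), (5, 56), (7, 14), (18, 2), (19, 41), (22, 38)] -> pick v2 -> 26
v27: WRITE c=44  (c history now [(1, 41), (9, 42), (15, 31), (23, 55), (25, 21), (26, 49), (27, 44)])

Answer: 41
3
42
26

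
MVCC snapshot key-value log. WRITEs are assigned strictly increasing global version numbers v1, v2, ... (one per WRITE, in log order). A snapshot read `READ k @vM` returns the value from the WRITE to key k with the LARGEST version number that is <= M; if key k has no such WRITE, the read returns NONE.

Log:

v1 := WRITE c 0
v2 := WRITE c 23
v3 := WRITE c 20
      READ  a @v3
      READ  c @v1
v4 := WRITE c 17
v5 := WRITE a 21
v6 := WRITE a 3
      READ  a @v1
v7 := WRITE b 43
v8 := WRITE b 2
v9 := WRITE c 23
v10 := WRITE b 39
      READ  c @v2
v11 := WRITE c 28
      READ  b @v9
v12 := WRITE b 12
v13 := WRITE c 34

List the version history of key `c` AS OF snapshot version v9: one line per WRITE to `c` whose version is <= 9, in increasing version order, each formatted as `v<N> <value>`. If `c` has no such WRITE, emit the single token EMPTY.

Scan writes for key=c with version <= 9:
  v1 WRITE c 0 -> keep
  v2 WRITE c 23 -> keep
  v3 WRITE c 20 -> keep
  v4 WRITE c 17 -> keep
  v5 WRITE a 21 -> skip
  v6 WRITE a 3 -> skip
  v7 WRITE b 43 -> skip
  v8 WRITE b 2 -> skip
  v9 WRITE c 23 -> keep
  v10 WRITE b 39 -> skip
  v11 WRITE c 28 -> drop (> snap)
  v12 WRITE b 12 -> skip
  v13 WRITE c 34 -> drop (> snap)
Collected: [(1, 0), (2, 23), (3, 20), (4, 17), (9, 23)]

Answer: v1 0
v2 23
v3 20
v4 17
v9 23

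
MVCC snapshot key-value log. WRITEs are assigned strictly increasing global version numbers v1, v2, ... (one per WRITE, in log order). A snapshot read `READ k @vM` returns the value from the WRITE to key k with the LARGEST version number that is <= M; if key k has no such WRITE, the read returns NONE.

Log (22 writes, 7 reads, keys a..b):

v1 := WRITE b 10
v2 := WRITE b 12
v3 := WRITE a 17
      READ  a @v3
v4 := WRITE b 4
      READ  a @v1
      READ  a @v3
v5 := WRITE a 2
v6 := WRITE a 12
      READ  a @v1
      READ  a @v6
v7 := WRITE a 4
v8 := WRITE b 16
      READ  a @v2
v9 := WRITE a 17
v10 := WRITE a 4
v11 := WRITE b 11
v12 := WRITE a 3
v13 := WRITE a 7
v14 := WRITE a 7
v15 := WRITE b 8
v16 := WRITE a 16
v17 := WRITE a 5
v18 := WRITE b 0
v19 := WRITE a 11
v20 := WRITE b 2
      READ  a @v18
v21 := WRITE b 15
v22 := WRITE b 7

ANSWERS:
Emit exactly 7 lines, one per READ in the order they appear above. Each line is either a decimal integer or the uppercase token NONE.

v1: WRITE b=10  (b history now [(1, 10)])
v2: WRITE b=12  (b history now [(1, 10), (2, 12)])
v3: WRITE a=17  (a history now [(3, 17)])
READ a @v3: history=[(3, 17)] -> pick v3 -> 17
v4: WRITE b=4  (b history now [(1, 10), (2, 12), (4, 4)])
READ a @v1: history=[(3, 17)] -> no version <= 1 -> NONE
READ a @v3: history=[(3, 17)] -> pick v3 -> 17
v5: WRITE a=2  (a history now [(3, 17), (5, 2)])
v6: WRITE a=12  (a history now [(3, 17), (5, 2), (6, 12)])
READ a @v1: history=[(3, 17), (5, 2), (6, 12)] -> no version <= 1 -> NONE
READ a @v6: history=[(3, 17), (5, 2), (6, 12)] -> pick v6 -> 12
v7: WRITE a=4  (a history now [(3, 17), (5, 2), (6, 12), (7, 4)])
v8: WRITE b=16  (b history now [(1, 10), (2, 12), (4, 4), (8, 16)])
READ a @v2: history=[(3, 17), (5, 2), (6, 12), (7, 4)] -> no version <= 2 -> NONE
v9: WRITE a=17  (a history now [(3, 17), (5, 2), (6, 12), (7, 4), (9, 17)])
v10: WRITE a=4  (a history now [(3, 17), (5, 2), (6, 12), (7, 4), (9, 17), (10, 4)])
v11: WRITE b=11  (b history now [(1, 10), (2, 12), (4, 4), (8, 16), (11, 11)])
v12: WRITE a=3  (a history now [(3, 17), (5, 2), (6, 12), (7, 4), (9, 17), (10, 4), (12, 3)])
v13: WRITE a=7  (a history now [(3, 17), (5, 2), (6, 12), (7, 4), (9, 17), (10, 4), (12, 3), (13, 7)])
v14: WRITE a=7  (a history now [(3, 17), (5, 2), (6, 12), (7, 4), (9, 17), (10, 4), (12, 3), (13, 7), (14, 7)])
v15: WRITE b=8  (b history now [(1, 10), (2, 12), (4, 4), (8, 16), (11, 11), (15, 8)])
v16: WRITE a=16  (a history now [(3, 17), (5, 2), (6, 12), (7, 4), (9, 17), (10, 4), (12, 3), (13, 7), (14, 7), (16, 16)])
v17: WRITE a=5  (a history now [(3, 17), (5, 2), (6, 12), (7, 4), (9, 17), (10, 4), (12, 3), (13, 7), (14, 7), (16, 16), (17, 5)])
v18: WRITE b=0  (b history now [(1, 10), (2, 12), (4, 4), (8, 16), (11, 11), (15, 8), (18, 0)])
v19: WRITE a=11  (a history now [(3, 17), (5, 2), (6, 12), (7, 4), (9, 17), (10, 4), (12, 3), (13, 7), (14, 7), (16, 16), (17, 5), (19, 11)])
v20: WRITE b=2  (b history now [(1, 10), (2, 12), (4, 4), (8, 16), (11, 11), (15, 8), (18, 0), (20, 2)])
READ a @v18: history=[(3, 17), (5, 2), (6, 12), (7, 4), (9, 17), (10, 4), (12, 3), (13, 7), (14, 7), (16, 16), (17, 5), (19, 11)] -> pick v17 -> 5
v21: WRITE b=15  (b history now [(1, 10), (2, 12), (4, 4), (8, 16), (11, 11), (15, 8), (18, 0), (20, 2), (21, 15)])
v22: WRITE b=7  (b history now [(1, 10), (2, 12), (4, 4), (8, 16), (11, 11), (15, 8), (18, 0), (20, 2), (21, 15), (22, 7)])

Answer: 17
NONE
17
NONE
12
NONE
5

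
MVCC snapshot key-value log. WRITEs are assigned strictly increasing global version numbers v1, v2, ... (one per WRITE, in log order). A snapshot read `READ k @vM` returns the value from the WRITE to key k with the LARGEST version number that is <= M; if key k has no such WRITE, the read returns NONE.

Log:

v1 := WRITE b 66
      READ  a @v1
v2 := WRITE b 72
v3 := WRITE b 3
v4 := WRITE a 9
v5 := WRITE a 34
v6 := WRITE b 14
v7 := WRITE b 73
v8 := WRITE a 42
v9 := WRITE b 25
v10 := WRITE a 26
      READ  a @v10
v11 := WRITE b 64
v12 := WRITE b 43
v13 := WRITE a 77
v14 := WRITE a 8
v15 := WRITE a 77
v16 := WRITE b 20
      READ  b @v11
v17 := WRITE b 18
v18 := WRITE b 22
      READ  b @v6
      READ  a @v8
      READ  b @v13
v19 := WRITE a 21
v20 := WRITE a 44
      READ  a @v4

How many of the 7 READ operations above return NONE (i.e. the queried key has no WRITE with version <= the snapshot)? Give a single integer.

Answer: 1

Derivation:
v1: WRITE b=66  (b history now [(1, 66)])
READ a @v1: history=[] -> no version <= 1 -> NONE
v2: WRITE b=72  (b history now [(1, 66), (2, 72)])
v3: WRITE b=3  (b history now [(1, 66), (2, 72), (3, 3)])
v4: WRITE a=9  (a history now [(4, 9)])
v5: WRITE a=34  (a history now [(4, 9), (5, 34)])
v6: WRITE b=14  (b history now [(1, 66), (2, 72), (3, 3), (6, 14)])
v7: WRITE b=73  (b history now [(1, 66), (2, 72), (3, 3), (6, 14), (7, 73)])
v8: WRITE a=42  (a history now [(4, 9), (5, 34), (8, 42)])
v9: WRITE b=25  (b history now [(1, 66), (2, 72), (3, 3), (6, 14), (7, 73), (9, 25)])
v10: WRITE a=26  (a history now [(4, 9), (5, 34), (8, 42), (10, 26)])
READ a @v10: history=[(4, 9), (5, 34), (8, 42), (10, 26)] -> pick v10 -> 26
v11: WRITE b=64  (b history now [(1, 66), (2, 72), (3, 3), (6, 14), (7, 73), (9, 25), (11, 64)])
v12: WRITE b=43  (b history now [(1, 66), (2, 72), (3, 3), (6, 14), (7, 73), (9, 25), (11, 64), (12, 43)])
v13: WRITE a=77  (a history now [(4, 9), (5, 34), (8, 42), (10, 26), (13, 77)])
v14: WRITE a=8  (a history now [(4, 9), (5, 34), (8, 42), (10, 26), (13, 77), (14, 8)])
v15: WRITE a=77  (a history now [(4, 9), (5, 34), (8, 42), (10, 26), (13, 77), (14, 8), (15, 77)])
v16: WRITE b=20  (b history now [(1, 66), (2, 72), (3, 3), (6, 14), (7, 73), (9, 25), (11, 64), (12, 43), (16, 20)])
READ b @v11: history=[(1, 66), (2, 72), (3, 3), (6, 14), (7, 73), (9, 25), (11, 64), (12, 43), (16, 20)] -> pick v11 -> 64
v17: WRITE b=18  (b history now [(1, 66), (2, 72), (3, 3), (6, 14), (7, 73), (9, 25), (11, 64), (12, 43), (16, 20), (17, 18)])
v18: WRITE b=22  (b history now [(1, 66), (2, 72), (3, 3), (6, 14), (7, 73), (9, 25), (11, 64), (12, 43), (16, 20), (17, 18), (18, 22)])
READ b @v6: history=[(1, 66), (2, 72), (3, 3), (6, 14), (7, 73), (9, 25), (11, 64), (12, 43), (16, 20), (17, 18), (18, 22)] -> pick v6 -> 14
READ a @v8: history=[(4, 9), (5, 34), (8, 42), (10, 26), (13, 77), (14, 8), (15, 77)] -> pick v8 -> 42
READ b @v13: history=[(1, 66), (2, 72), (3, 3), (6, 14), (7, 73), (9, 25), (11, 64), (12, 43), (16, 20), (17, 18), (18, 22)] -> pick v12 -> 43
v19: WRITE a=21  (a history now [(4, 9), (5, 34), (8, 42), (10, 26), (13, 77), (14, 8), (15, 77), (19, 21)])
v20: WRITE a=44  (a history now [(4, 9), (5, 34), (8, 42), (10, 26), (13, 77), (14, 8), (15, 77), (19, 21), (20, 44)])
READ a @v4: history=[(4, 9), (5, 34), (8, 42), (10, 26), (13, 77), (14, 8), (15, 77), (19, 21), (20, 44)] -> pick v4 -> 9
Read results in order: ['NONE', '26', '64', '14', '42', '43', '9']
NONE count = 1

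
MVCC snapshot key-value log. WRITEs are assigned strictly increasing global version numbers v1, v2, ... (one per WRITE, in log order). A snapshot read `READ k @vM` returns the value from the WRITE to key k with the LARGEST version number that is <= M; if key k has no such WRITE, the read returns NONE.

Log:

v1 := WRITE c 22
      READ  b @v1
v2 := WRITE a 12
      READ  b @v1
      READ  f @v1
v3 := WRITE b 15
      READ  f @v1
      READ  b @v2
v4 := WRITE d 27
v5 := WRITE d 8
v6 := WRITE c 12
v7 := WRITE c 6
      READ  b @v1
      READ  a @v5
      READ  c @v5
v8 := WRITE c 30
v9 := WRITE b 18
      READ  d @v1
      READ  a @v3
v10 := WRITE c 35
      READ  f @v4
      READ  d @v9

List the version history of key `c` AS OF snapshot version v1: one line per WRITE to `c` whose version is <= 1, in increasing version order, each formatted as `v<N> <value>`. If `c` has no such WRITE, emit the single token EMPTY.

Answer: v1 22

Derivation:
Scan writes for key=c with version <= 1:
  v1 WRITE c 22 -> keep
  v2 WRITE a 12 -> skip
  v3 WRITE b 15 -> skip
  v4 WRITE d 27 -> skip
  v5 WRITE d 8 -> skip
  v6 WRITE c 12 -> drop (> snap)
  v7 WRITE c 6 -> drop (> snap)
  v8 WRITE c 30 -> drop (> snap)
  v9 WRITE b 18 -> skip
  v10 WRITE c 35 -> drop (> snap)
Collected: [(1, 22)]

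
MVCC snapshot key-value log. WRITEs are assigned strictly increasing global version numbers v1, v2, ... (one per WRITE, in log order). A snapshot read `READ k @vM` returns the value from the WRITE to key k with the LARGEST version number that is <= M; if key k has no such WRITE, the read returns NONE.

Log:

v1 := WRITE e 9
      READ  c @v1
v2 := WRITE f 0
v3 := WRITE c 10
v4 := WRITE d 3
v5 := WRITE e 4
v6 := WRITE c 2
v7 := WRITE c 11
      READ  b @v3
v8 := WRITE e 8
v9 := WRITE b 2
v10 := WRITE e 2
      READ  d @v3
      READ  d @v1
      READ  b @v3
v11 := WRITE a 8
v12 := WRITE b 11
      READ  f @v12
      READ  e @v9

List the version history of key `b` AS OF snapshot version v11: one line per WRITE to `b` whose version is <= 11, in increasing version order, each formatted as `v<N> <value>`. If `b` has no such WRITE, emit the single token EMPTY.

Scan writes for key=b with version <= 11:
  v1 WRITE e 9 -> skip
  v2 WRITE f 0 -> skip
  v3 WRITE c 10 -> skip
  v4 WRITE d 3 -> skip
  v5 WRITE e 4 -> skip
  v6 WRITE c 2 -> skip
  v7 WRITE c 11 -> skip
  v8 WRITE e 8 -> skip
  v9 WRITE b 2 -> keep
  v10 WRITE e 2 -> skip
  v11 WRITE a 8 -> skip
  v12 WRITE b 11 -> drop (> snap)
Collected: [(9, 2)]

Answer: v9 2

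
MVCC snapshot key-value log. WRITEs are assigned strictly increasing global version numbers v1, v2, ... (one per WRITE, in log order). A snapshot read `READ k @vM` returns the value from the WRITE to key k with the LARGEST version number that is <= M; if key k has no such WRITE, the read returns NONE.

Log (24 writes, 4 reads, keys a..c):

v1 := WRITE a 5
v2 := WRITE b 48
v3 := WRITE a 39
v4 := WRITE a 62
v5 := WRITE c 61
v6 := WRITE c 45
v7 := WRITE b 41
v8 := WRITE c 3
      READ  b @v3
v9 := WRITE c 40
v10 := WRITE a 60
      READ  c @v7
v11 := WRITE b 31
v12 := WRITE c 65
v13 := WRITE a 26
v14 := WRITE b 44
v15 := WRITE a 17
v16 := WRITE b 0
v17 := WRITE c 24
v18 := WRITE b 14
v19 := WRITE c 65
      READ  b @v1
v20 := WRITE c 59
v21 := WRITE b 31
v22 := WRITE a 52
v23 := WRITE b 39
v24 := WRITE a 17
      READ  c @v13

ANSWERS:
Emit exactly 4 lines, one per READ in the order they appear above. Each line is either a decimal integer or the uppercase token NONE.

Answer: 48
45
NONE
65

Derivation:
v1: WRITE a=5  (a history now [(1, 5)])
v2: WRITE b=48  (b history now [(2, 48)])
v3: WRITE a=39  (a history now [(1, 5), (3, 39)])
v4: WRITE a=62  (a history now [(1, 5), (3, 39), (4, 62)])
v5: WRITE c=61  (c history now [(5, 61)])
v6: WRITE c=45  (c history now [(5, 61), (6, 45)])
v7: WRITE b=41  (b history now [(2, 48), (7, 41)])
v8: WRITE c=3  (c history now [(5, 61), (6, 45), (8, 3)])
READ b @v3: history=[(2, 48), (7, 41)] -> pick v2 -> 48
v9: WRITE c=40  (c history now [(5, 61), (6, 45), (8, 3), (9, 40)])
v10: WRITE a=60  (a history now [(1, 5), (3, 39), (4, 62), (10, 60)])
READ c @v7: history=[(5, 61), (6, 45), (8, 3), (9, 40)] -> pick v6 -> 45
v11: WRITE b=31  (b history now [(2, 48), (7, 41), (11, 31)])
v12: WRITE c=65  (c history now [(5, 61), (6, 45), (8, 3), (9, 40), (12, 65)])
v13: WRITE a=26  (a history now [(1, 5), (3, 39), (4, 62), (10, 60), (13, 26)])
v14: WRITE b=44  (b history now [(2, 48), (7, 41), (11, 31), (14, 44)])
v15: WRITE a=17  (a history now [(1, 5), (3, 39), (4, 62), (10, 60), (13, 26), (15, 17)])
v16: WRITE b=0  (b history now [(2, 48), (7, 41), (11, 31), (14, 44), (16, 0)])
v17: WRITE c=24  (c history now [(5, 61), (6, 45), (8, 3), (9, 40), (12, 65), (17, 24)])
v18: WRITE b=14  (b history now [(2, 48), (7, 41), (11, 31), (14, 44), (16, 0), (18, 14)])
v19: WRITE c=65  (c history now [(5, 61), (6, 45), (8, 3), (9, 40), (12, 65), (17, 24), (19, 65)])
READ b @v1: history=[(2, 48), (7, 41), (11, 31), (14, 44), (16, 0), (18, 14)] -> no version <= 1 -> NONE
v20: WRITE c=59  (c history now [(5, 61), (6, 45), (8, 3), (9, 40), (12, 65), (17, 24), (19, 65), (20, 59)])
v21: WRITE b=31  (b history now [(2, 48), (7, 41), (11, 31), (14, 44), (16, 0), (18, 14), (21, 31)])
v22: WRITE a=52  (a history now [(1, 5), (3, 39), (4, 62), (10, 60), (13, 26), (15, 17), (22, 52)])
v23: WRITE b=39  (b history now [(2, 48), (7, 41), (11, 31), (14, 44), (16, 0), (18, 14), (21, 31), (23, 39)])
v24: WRITE a=17  (a history now [(1, 5), (3, 39), (4, 62), (10, 60), (13, 26), (15, 17), (22, 52), (24, 17)])
READ c @v13: history=[(5, 61), (6, 45), (8, 3), (9, 40), (12, 65), (17, 24), (19, 65), (20, 59)] -> pick v12 -> 65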